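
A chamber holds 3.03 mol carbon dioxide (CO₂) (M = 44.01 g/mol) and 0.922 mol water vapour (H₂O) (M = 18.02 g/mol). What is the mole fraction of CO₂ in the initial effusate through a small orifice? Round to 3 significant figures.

0.678

Effusion rate of each component ∝ n_i/√M_i (partial pressure × 1/√M).
Mole fraction of CO₂ in the effusate = (n_CO₂/√M_CO₂) / (n_CO₂/√M_CO₂ + n_H₂O/√M_H₂O)
= (3.03/√44.01) / (3.03/√44.01 + 0.922/√18.02) = 0.4567/(0.4567 + 0.2172) = 0.678.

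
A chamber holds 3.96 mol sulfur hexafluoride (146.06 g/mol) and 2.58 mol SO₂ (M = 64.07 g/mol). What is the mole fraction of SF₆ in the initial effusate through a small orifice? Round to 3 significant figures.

0.504

The effusion rate of species i is ∝ p_i/√M_i ∝ n_i/√M_i.
x_SF₆(eff) = (n_SF₆/√M_SF₆) / (n_SF₆/√M_SF₆ + n_SO₂/√M_SO₂)
= (3.96/√146.06) / (3.96/√146.06 + 2.58/√64.07) = 0.3277/(0.3277 + 0.3223) = 0.504.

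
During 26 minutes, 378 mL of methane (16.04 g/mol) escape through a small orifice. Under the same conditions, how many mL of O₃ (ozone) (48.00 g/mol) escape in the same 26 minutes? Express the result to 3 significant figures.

Using Graham's law: rate_O₃/rate_CH₄ = √(M_CH₄/M_O₃) = √(16.04/48.00) = √0.3342 = 0.5781.
So the volume for O₃ is 378 × 0.5781 = 219 mL.

219 mL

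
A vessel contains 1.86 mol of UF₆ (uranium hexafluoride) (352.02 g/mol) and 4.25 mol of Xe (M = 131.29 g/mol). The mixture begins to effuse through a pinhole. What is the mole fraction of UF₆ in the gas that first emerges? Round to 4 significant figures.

Rate_i ∝ x_i/√M_i (Graham's law weighted by mole fraction), so the effusate composition follows n_i/√M_i.
Mole fraction of UF₆ in the effusate = (n_UF₆/√M_UF₆) / (n_UF₆/√M_UF₆ + n_Xe/√M_Xe)
= (1.86/√352.02) / (1.86/√352.02 + 4.25/√131.29) = 0.09914/(0.09914 + 0.3709) = 0.2109.

0.2109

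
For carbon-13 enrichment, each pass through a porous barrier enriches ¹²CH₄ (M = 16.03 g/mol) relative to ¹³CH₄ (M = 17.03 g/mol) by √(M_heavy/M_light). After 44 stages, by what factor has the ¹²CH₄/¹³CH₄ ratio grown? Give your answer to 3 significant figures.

After 44 stages the ratio has grown by (√(17.03/16.03))^44 = (17.03/16.03)^(44/2).
= 1.06238^22 = 3.79.

3.79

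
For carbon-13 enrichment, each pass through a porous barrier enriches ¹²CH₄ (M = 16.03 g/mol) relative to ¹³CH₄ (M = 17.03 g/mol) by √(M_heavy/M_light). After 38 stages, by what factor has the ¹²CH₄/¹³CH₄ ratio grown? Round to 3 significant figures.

3.16

After 38 stages the ratio has grown by (√(17.03/16.03))^38 = (17.03/16.03)^(38/2).
= 1.06238^19 = 3.16.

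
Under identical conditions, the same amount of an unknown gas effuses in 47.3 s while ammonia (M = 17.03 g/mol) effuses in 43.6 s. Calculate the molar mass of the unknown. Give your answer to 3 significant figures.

20.0 g/mol

Using Graham's law: t_X/t_NH₃ = √(M_X/M_NH₃).
47.3/43.6 = 1.085 = √(M_X/17.03)
M_X = 17.03 × 1.085² = 17.03 × 1.177 = 20.0 g/mol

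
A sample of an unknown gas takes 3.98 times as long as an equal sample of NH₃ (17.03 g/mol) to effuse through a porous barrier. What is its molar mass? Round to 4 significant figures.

269.8 g/mol

By Graham's law, t_X/t_NH₃ = √(M_X/M_NH₃).
3.98 = √(M_X/17.03)
M_X = 17.03 × 3.98² = 17.03 × 15.84 = 269.8 g/mol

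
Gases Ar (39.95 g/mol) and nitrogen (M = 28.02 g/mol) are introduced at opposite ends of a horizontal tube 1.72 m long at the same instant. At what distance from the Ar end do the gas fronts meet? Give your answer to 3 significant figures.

0.784 m

Graham's law gives d_Ar/d_N₂ = rate_Ar/rate_N₂ = √(M_N₂/M_Ar) = √(28.02/39.95) = 0.8375.
With d_Ar + d_N₂ = 1.72 m, d_N₂ = 1.72/(1 + 0.8375) = 0.9361 m.
d_Ar = 1.72 − 0.9361 = 0.784 m.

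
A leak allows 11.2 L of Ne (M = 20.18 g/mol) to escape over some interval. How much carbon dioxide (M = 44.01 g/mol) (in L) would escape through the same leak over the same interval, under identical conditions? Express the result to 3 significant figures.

7.58 L

By Graham's law, rate_CO₂/rate_Ne = √(M_Ne/M_CO₂) = √(20.18/44.01) = √0.4585 = 0.6772.
So the volume for CO₂ is 11.2 × 0.6772 = 7.58 L.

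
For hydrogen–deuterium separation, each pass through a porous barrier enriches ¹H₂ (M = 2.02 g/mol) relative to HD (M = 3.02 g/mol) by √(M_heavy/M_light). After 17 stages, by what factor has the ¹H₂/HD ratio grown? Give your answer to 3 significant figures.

Overall factor = α^17 with α = √(3.02/2.02), i.e. (3.02/2.02)^(17/2).
= 1.49505^(17/2) = 30.5.

30.5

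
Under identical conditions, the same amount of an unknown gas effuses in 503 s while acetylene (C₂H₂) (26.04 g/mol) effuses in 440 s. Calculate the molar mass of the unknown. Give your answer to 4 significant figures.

34.03 g/mol

Graham's law gives t_X/t_C₂H₂ = √(M_X/M_C₂H₂).
503/440 = 1.143 = √(M_X/26.04)
M_X = 26.04 × 1.143² = 26.04 × 1.307 = 34.03 g/mol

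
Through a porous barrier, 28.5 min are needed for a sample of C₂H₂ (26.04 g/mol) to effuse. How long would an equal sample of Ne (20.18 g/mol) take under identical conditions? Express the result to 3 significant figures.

25.1 min

By Graham's law, t_Ne/t_C₂H₂ = √(M_Ne/M_C₂H₂) = √(20.18/26.04) = √0.7750 = 0.8803.
So the time for Ne is 28.5 × 0.8803 = 25.1 min.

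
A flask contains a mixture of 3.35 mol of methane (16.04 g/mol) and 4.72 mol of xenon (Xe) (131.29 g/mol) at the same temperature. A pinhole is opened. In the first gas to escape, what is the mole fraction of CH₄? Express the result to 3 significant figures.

0.670

Rate_i ∝ x_i/√M_i (Graham's law weighted by mole fraction), so the effusate composition follows n_i/√M_i.
So x_CH₄ in the escaping gas = (n_CH₄/√M_CH₄) / Σ(n_i/√M_i)
= (3.35/√16.04) / (3.35/√16.04 + 4.72/√131.29) = 0.8365/(0.8365 + 0.4119) = 0.670.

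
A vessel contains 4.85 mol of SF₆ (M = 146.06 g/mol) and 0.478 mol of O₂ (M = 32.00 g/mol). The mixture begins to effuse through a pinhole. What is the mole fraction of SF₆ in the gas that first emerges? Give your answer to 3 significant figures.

0.826

Rate_i ∝ x_i/√M_i (Graham's law weighted by mole fraction), so the effusate composition follows n_i/√M_i.
So x_SF₆ in the escaping gas = (n_SF₆/√M_SF₆) / Σ(n_i/√M_i)
= (4.85/√146.06) / (4.85/√146.06 + 0.478/√32.00) = 0.4013/(0.4013 + 0.08450) = 0.826.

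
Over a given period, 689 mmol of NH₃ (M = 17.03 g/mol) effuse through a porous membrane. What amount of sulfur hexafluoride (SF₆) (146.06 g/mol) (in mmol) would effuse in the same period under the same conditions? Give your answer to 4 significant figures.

235.3 mmol

Using Graham's law: rate_SF₆/rate_NH₃ = √(M_NH₃/M_SF₆) = √(17.03/146.06) = √0.1166 = 0.3415.
So the amount for SF₆ is 689 × 0.3415 = 235.3 mmol.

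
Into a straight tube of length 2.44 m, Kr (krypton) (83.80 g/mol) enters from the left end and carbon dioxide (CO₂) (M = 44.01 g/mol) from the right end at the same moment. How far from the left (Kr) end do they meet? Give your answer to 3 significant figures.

1.03 m

The fronts meet when d_Kr + d_CO₂ = L with d_Kr/d_CO₂ = √(M_CO₂/M_Kr) (Graham's law). Here √(M_CO₂/M_Kr) = √(44.01/83.80) = 0.7247.
With d_Kr + d_CO₂ = 2.44 m, d_CO₂ = 2.44/(1 + 0.7247) = 1.415 m.
d_Kr = 2.44 − 1.415 = 1.03 m.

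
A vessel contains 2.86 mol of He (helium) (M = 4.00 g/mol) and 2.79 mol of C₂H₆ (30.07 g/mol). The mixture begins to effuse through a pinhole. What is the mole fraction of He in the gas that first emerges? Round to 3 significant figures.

Each component's effusion rate ∝ (its partial pressure)·(1/√M) ∝ n_i/√M_i.
Mole fraction of He in the effusate = (n_He/√M_He) / (n_He/√M_He + n_C₂H₆/√M_C₂H₆)
= (2.86/√4.00) / (2.86/√4.00 + 2.79/√30.07) = 1.430/(1.430 + 0.5088) = 0.738.

0.738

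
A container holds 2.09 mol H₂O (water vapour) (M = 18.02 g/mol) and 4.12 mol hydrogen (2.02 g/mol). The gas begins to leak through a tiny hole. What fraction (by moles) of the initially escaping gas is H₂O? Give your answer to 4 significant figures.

Effusion rate of each component ∝ n_i/√M_i (partial pressure × 1/√M).
Mole fraction of H₂O in the effusate = (n_H₂O/√M_H₂O) / (n_H₂O/√M_H₂O + n_H₂/√M_H₂)
= (2.09/√18.02) / (2.09/√18.02 + 4.12/√2.02) = 0.4923/(0.4923 + 2.899) = 0.1452.

0.1452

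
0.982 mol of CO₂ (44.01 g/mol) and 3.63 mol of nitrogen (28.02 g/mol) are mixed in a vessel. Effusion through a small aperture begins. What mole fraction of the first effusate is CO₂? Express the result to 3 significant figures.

0.178

The effusion rate of species i is ∝ p_i/√M_i ∝ n_i/√M_i.
x_CO₂(eff) = (n_CO₂/√M_CO₂) / (n_CO₂/√M_CO₂ + n_N₂/√M_N₂)
= (0.982/√44.01) / (0.982/√44.01 + 3.63/√28.02) = 0.1480/(0.1480 + 0.6858) = 0.178.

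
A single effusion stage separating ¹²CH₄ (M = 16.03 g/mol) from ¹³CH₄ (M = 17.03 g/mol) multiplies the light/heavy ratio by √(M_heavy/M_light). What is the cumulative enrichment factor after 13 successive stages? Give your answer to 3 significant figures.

1.48

The single-stage factor is √(M_heavy/M_light), so 13 stages give [√(17.03/16.03)]^13 = (17.03/16.03)^(13/2).
= 1.06238^(13/2) = 1.48.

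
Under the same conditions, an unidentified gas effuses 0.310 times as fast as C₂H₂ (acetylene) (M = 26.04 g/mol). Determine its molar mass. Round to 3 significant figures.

271 g/mol

Graham's law gives rate_X/rate_C₂H₂ = √(M_C₂H₂/M_X).
0.310 = √(26.04/M_X)
M_X = 26.04 / 0.310² = 26.04 / 0.09610 = 271 g/mol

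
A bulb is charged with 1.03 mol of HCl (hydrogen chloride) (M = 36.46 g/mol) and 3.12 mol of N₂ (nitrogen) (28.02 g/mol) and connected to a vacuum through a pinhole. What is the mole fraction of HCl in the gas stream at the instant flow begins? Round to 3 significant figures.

0.224

The effusion rate of species i is ∝ p_i/√M_i ∝ n_i/√M_i.
x_HCl(eff) = (n_HCl/√M_HCl) / (n_HCl/√M_HCl + n_N₂/√M_N₂)
= (1.03/√36.46) / (1.03/√36.46 + 3.12/√28.02) = 0.1706/(0.1706 + 0.5894) = 0.224.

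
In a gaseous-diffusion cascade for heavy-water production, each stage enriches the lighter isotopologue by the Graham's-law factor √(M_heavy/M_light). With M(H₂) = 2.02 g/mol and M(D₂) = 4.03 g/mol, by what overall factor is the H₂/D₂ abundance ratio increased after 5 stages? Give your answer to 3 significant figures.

The single-stage factor is √(M_heavy/M_light), so 5 stages give [√(4.03/2.02)]^5 = (4.03/2.02)^(5/2).
= 1.99505^(5/2) = 5.62.

5.62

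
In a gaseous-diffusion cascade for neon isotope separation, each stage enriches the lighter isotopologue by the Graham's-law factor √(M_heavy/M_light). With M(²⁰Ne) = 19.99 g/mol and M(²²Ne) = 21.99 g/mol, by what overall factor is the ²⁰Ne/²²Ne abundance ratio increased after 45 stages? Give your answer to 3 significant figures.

8.55

After 45 stages the ratio has grown by (√(21.99/19.99))^45 = (21.99/19.99)^(45/2).
= 1.10005^(45/2) = 8.55.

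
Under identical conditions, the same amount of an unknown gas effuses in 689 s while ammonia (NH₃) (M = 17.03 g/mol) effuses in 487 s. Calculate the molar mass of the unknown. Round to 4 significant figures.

Graham's law gives t_X/t_NH₃ = √(M_X/M_NH₃).
689/487 = 1.415 = √(M_X/17.03)
M_X = 17.03 × 1.415² = 17.03 × 2.002 = 34.09 g/mol

34.09 g/mol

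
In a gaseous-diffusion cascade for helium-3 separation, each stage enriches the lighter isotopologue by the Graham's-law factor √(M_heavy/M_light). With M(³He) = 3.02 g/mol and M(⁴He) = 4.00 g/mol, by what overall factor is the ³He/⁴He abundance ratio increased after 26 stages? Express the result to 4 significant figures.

Overall factor = α^26 with α = √(4.00/3.02), i.e. (4.00/3.02)^(26/2).
= 1.32450^13 = 38.61.

38.61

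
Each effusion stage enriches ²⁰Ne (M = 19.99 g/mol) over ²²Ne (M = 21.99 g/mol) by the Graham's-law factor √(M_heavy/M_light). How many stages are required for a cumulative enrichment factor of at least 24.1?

67

Per stage α = (21.99/19.99)^(1/2) = 1.10005^0.5, giving ln α = 0.04768.
Need α^N ≥ 24.1 ⇒ N ≥ ln(24.1) / ln α = 3.182 / 0.04768 = 66.74.
Rounding up, N = 67 stages.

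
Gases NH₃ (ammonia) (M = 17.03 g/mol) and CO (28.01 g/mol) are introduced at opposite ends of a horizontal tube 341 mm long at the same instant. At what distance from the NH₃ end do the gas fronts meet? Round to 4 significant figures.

The fronts meet when d_NH₃ + d_CO = L with d_NH₃/d_CO = √(M_CO/M_NH₃) (Graham's law). Here √(M_CO/M_NH₃) = √(28.01/17.03) = 1.282.
With d_NH₃ + d_CO = 341 mm, d_CO = 341/(1 + 1.282) = 149.4 mm.
d_NH₃ = 341 − 149.4 = 191.6 mm.

191.6 mm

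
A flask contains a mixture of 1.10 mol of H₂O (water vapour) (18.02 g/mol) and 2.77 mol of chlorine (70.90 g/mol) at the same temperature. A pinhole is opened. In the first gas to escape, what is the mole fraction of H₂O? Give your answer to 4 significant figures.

Rate_i ∝ x_i/√M_i (Graham's law weighted by mole fraction), so the effusate composition follows n_i/√M_i.
So x_H₂O in the escaping gas = (n_H₂O/√M_H₂O) / Σ(n_i/√M_i)
= (1.10/√18.02) / (1.10/√18.02 + 2.77/√70.90) = 0.2591/(0.2591 + 0.3290) = 0.4406.

0.4406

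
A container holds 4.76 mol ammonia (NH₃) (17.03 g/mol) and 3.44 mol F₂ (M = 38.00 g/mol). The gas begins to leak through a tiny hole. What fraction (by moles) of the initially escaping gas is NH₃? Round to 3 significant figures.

Rate_i ∝ x_i/√M_i (Graham's law weighted by mole fraction), so the effusate composition follows n_i/√M_i.
So x_NH₃ in the escaping gas = (n_NH₃/√M_NH₃) / Σ(n_i/√M_i)
= (4.76/√17.03) / (4.76/√17.03 + 3.44/√38.00) = 1.153/(1.153 + 0.5580) = 0.674.

0.674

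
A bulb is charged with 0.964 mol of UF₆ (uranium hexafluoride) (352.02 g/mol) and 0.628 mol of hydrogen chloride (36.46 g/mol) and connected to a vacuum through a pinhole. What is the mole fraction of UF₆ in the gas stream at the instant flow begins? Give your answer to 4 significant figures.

Rate_i ∝ x_i/√M_i (Graham's law weighted by mole fraction), so the effusate composition follows n_i/√M_i.
x_UF₆(eff) = (n_UF₆/√M_UF₆) / (n_UF₆/√M_UF₆ + n_HCl/√M_HCl)
= (0.964/√352.02) / (0.964/√352.02 + 0.628/√36.46) = 0.05138/(0.05138 + 0.1040) = 0.3307.

0.3307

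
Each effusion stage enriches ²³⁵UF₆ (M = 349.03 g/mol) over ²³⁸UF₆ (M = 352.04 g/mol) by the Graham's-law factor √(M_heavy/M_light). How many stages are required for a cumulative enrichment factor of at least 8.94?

511

With α = √(352.04/349.03) per stage, ln α = ½ ln(1.00862) = 0.004293.
Need α^N ≥ 8.94 ⇒ N ≥ ln(8.94) / ln α = 2.191 / 0.004293 = 510.20.
Minimum whole number of stages: N = 511.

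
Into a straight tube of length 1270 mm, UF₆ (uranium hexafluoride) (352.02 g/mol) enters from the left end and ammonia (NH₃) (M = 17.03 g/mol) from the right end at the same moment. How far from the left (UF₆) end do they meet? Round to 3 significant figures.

In equal time, each gas travels a distance ∝ its rate ∝ 1/√M, so d_UF₆/d_NH₃ = √(M_NH₃/M_UF₆) = √(17.03/352.02) = 0.2199.
With d_UF₆ + d_NH₃ = 1270 mm, d_NH₃ = 1270/(1 + 0.2199) = 1041 mm.
d_UF₆ = 1270 − 1041 = 229 mm.

229 mm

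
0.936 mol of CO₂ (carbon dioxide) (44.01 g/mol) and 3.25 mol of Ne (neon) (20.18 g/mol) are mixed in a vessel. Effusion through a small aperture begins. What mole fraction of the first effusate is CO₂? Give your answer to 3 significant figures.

The effusion rate of species i is ∝ p_i/√M_i ∝ n_i/√M_i.
So x_CO₂ in the escaping gas = (n_CO₂/√M_CO₂) / Σ(n_i/√M_i)
= (0.936/√44.01) / (0.936/√44.01 + 3.25/√20.18) = 0.1411/(0.1411 + 0.7235) = 0.163.

0.163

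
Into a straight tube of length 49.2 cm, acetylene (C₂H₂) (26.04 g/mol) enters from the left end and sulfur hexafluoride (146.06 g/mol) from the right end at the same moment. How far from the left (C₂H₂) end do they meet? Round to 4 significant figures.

34.59 cm

In equal time, each gas travels a distance ∝ its rate ∝ 1/√M, so d_C₂H₂/d_SF₆ = √(M_SF₆/M_C₂H₂) = √(146.06/26.04) = 2.368.
With d_C₂H₂ + d_SF₆ = 49.2 cm, d_SF₆ = 49.2/(1 + 2.368) = 14.61 cm.
d_C₂H₂ = 49.2 − 14.61 = 34.59 cm.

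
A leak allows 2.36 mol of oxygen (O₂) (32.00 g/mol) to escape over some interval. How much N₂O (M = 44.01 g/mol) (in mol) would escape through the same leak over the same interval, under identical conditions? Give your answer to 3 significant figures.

2.01 mol

Graham's law gives rate_N₂O/rate_O₂ = √(M_O₂/M_N₂O) = √(32.00/44.01) = √0.7271 = 0.8527.
So the amount for N₂O is 2.36 × 0.8527 = 2.01 mol.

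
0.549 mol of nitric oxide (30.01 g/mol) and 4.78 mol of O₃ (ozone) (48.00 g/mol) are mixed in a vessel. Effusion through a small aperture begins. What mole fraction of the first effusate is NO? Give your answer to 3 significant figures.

0.127

Rate_i ∝ x_i/√M_i (Graham's law weighted by mole fraction), so the effusate composition follows n_i/√M_i.
So x_NO in the escaping gas = (n_NO/√M_NO) / Σ(n_i/√M_i)
= (0.549/√30.01) / (0.549/√30.01 + 4.78/√48.00) = 0.1002/(0.1002 + 0.6899) = 0.127.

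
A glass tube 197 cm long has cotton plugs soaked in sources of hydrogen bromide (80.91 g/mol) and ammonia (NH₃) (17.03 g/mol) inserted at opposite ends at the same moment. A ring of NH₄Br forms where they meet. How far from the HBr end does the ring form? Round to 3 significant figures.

62.0 cm

Distances travelled in equal time are proportional to diffusion rates, so d_HBr/d_NH₃ = √(M_NH₃/M_HBr) = √(17.03/80.91) = 0.4588.
With d_HBr + d_NH₃ = 197 cm, d_NH₃ = 197/(1 + 0.4588) = 135.0 cm.
d_HBr = 197 − 135.0 = 62.0 cm.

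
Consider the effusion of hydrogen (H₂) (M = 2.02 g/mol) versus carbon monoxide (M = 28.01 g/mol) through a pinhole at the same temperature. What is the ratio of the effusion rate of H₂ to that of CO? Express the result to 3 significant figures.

Graham's law gives rate_H₂/rate_CO = √(M_CO/M_H₂) = √(28.01/2.02) = √13.87 = 3.72.

3.72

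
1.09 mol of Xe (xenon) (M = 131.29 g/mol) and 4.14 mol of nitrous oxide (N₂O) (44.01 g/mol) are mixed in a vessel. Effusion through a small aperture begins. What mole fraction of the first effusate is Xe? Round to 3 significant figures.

0.132

Rate_i ∝ x_i/√M_i (Graham's law weighted by mole fraction), so the effusate composition follows n_i/√M_i.
So x_Xe in the escaping gas = (n_Xe/√M_Xe) / Σ(n_i/√M_i)
= (1.09/√131.29) / (1.09/√131.29 + 4.14/√44.01) = 0.09513/(0.09513 + 0.6241) = 0.132.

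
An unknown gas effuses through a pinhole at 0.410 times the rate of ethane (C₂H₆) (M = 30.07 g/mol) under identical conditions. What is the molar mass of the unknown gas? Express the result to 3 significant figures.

179 g/mol

Using Graham's law: rate_X/rate_C₂H₆ = √(M_C₂H₆/M_X).
0.410 = √(30.07/M_X)
M_X = 30.07 / 0.410² = 30.07 / 0.1681 = 179 g/mol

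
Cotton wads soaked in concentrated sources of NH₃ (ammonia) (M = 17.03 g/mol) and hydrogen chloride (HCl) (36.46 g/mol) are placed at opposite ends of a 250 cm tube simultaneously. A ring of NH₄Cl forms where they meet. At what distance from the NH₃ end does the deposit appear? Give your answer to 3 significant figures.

The fronts meet when d_NH₃ + d_HCl = L with d_NH₃/d_HCl = √(M_HCl/M_NH₃) (Graham's law). Here √(M_HCl/M_NH₃) = √(36.46/17.03) = 1.463.
With d_NH₃ + d_HCl = 250 cm, d_HCl = 250/(1 + 1.463) = 101.5 cm.
d_NH₃ = 250 − 101.5 = 149 cm.

149 cm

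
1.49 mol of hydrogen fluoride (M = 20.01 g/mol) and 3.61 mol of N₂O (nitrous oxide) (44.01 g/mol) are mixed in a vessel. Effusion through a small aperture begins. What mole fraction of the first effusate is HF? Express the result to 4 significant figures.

0.3797

Each component's effusion rate ∝ (its partial pressure)·(1/√M) ∝ n_i/√M_i.
x_HF(eff) = (n_HF/√M_HF) / (n_HF/√M_HF + n_N₂O/√M_N₂O)
= (1.49/√20.01) / (1.49/√20.01 + 3.61/√44.01) = 0.3331/(0.3331 + 0.5442) = 0.3797.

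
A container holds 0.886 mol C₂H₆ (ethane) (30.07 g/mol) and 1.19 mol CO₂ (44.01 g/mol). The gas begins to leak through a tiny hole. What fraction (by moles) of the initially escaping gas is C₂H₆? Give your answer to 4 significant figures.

Rate_i ∝ x_i/√M_i (Graham's law weighted by mole fraction), so the effusate composition follows n_i/√M_i.
x_C₂H₆(eff) = (n_C₂H₆/√M_C₂H₆) / (n_C₂H₆/√M_C₂H₆ + n_CO₂/√M_CO₂)
= (0.886/√30.07) / (0.886/√30.07 + 1.19/√44.01) = 0.1616/(0.1616 + 0.1794) = 0.4739.

0.4739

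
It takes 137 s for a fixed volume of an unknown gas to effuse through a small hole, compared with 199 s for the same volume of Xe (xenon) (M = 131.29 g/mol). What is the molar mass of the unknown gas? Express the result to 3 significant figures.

Since effusion rate ∝ 1/√M, t_X/t_Xe = √(M_X/M_Xe).
137/199 = 0.6884 = √(M_X/131.29)
M_X = 131.29 × 0.6884² = 131.29 × 0.4740 = 62.2 g/mol

62.2 g/mol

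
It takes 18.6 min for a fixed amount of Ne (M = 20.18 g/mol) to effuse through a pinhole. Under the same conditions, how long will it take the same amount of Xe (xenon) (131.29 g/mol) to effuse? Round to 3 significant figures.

Since effusion rate ∝ 1/√M, t_Xe/t_Ne = √(M_Xe/M_Ne) = √(131.29/20.18) = √6.506 = 2.551.
So the time for Xe is 18.6 × 2.551 = 47.4 min.

47.4 min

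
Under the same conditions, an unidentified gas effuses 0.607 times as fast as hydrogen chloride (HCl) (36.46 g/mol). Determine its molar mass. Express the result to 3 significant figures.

Using Graham's law: rate_X/rate_HCl = √(M_HCl/M_X).
0.607 = √(36.46/M_X)
M_X = 36.46 / 0.607² = 36.46 / 0.3684 = 99.0 g/mol

99.0 g/mol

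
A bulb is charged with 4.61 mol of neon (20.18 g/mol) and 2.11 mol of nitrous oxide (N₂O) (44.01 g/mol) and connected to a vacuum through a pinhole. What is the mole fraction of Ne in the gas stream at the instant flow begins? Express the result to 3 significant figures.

0.763

Rate_i ∝ x_i/√M_i (Graham's law weighted by mole fraction), so the effusate composition follows n_i/√M_i.
x_Ne(eff) = (n_Ne/√M_Ne) / (n_Ne/√M_Ne + n_N₂O/√M_N₂O)
= (4.61/√20.18) / (4.61/√20.18 + 2.11/√44.01) = 1.026/(1.026 + 0.3181) = 0.763.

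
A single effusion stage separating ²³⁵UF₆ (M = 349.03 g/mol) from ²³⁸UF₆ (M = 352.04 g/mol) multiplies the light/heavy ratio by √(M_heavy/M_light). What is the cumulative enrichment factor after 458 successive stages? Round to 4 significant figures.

The single-stage factor is √(M_heavy/M_light), so 458 stages give [√(352.04/349.03)]^458 = (352.04/349.03)^(458/2).
= 1.00862^229 = 7.145.

7.145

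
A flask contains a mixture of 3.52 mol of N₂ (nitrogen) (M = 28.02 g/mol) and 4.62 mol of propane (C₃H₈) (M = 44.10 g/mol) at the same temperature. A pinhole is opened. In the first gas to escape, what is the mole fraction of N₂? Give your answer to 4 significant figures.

Each component's effusion rate ∝ (its partial pressure)·(1/√M) ∝ n_i/√M_i.
So x_N₂ in the escaping gas = (n_N₂/√M_N₂) / Σ(n_i/√M_i)
= (3.52/√28.02) / (3.52/√28.02 + 4.62/√44.10) = 0.6650/(0.6650 + 0.6957) = 0.4887.

0.4887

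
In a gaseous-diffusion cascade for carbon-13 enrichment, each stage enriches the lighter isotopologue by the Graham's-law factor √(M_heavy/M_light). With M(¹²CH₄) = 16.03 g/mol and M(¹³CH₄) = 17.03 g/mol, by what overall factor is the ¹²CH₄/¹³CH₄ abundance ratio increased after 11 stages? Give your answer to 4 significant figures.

After 11 stages the ratio has grown by (√(17.03/16.03))^11 = (17.03/16.03)^(11/2).
= 1.06238^(11/2) = 1.395.

1.395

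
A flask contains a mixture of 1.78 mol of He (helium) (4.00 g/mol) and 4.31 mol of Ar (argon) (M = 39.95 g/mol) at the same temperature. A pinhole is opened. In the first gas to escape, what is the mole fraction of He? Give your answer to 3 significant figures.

0.566

The effusion rate of species i is ∝ p_i/√M_i ∝ n_i/√M_i.
Mole fraction of He in the effusate = (n_He/√M_He) / (n_He/√M_He + n_Ar/√M_Ar)
= (1.78/√4.00) / (1.78/√4.00 + 4.31/√39.95) = 0.8900/(0.8900 + 0.6819) = 0.566.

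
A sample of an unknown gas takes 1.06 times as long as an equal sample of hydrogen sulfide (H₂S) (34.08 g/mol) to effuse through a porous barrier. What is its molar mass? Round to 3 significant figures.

Using Graham's law: t_X/t_H₂S = √(M_X/M_H₂S).
1.06 = √(M_X/34.08)
M_X = 34.08 × 1.06² = 34.08 × 1.124 = 38.3 g/mol

38.3 g/mol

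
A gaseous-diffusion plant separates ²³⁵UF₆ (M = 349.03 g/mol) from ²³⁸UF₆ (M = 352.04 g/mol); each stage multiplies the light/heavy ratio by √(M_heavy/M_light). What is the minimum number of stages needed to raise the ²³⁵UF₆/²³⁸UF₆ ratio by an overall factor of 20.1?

699

With α = √(352.04/349.03) per stage, ln α = ½ ln(1.00862) = 0.004293.
Need α^N ≥ 20.1 ⇒ N ≥ ln(20.1) / ln α = 3.001 / 0.004293 = 698.90.
Minimum whole number of stages: N = 699.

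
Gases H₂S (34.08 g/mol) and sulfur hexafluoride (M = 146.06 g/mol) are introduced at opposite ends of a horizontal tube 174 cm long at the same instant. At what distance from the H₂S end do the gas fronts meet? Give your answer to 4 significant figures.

In equal time, each gas travels a distance ∝ its rate ∝ 1/√M, so d_H₂S/d_SF₆ = √(M_SF₆/M_H₂S) = √(146.06/34.08) = 2.070.
With d_H₂S + d_SF₆ = 174 cm, d_SF₆ = 174/(1 + 2.070) = 56.67 cm.
d_H₂S = 174 − 56.67 = 117.3 cm.

117.3 cm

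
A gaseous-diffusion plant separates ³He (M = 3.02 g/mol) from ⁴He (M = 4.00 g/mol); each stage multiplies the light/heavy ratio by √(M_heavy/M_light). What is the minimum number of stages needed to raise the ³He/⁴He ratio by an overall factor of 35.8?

With α = √(4.00/3.02) per stage, ln α = ½ ln(1.32450) = 0.1405.
Need α^N ≥ 35.8 ⇒ N ≥ ln(35.8) / ln α = 3.578 / 0.1405 = 25.46.
So at least 26 stages are needed.

26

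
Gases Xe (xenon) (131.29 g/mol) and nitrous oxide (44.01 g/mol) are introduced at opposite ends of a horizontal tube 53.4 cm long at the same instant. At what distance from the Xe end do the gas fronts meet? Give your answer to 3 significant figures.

19.6 cm

Graham's law gives d_Xe/d_N₂O = rate_Xe/rate_N₂O = √(M_N₂O/M_Xe) = √(44.01/131.29) = 0.5790.
With d_Xe + d_N₂O = 53.4 cm, d_N₂O = 53.4/(1 + 0.5790) = 33.82 cm.
d_Xe = 53.4 − 33.82 = 19.6 cm.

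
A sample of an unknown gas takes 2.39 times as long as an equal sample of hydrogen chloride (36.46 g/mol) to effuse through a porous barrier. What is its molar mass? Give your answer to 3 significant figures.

By Graham's law, t_X/t_HCl = √(M_X/M_HCl).
2.39 = √(M_X/36.46)
M_X = 36.46 × 2.39² = 36.46 × 5.712 = 208 g/mol

208 g/mol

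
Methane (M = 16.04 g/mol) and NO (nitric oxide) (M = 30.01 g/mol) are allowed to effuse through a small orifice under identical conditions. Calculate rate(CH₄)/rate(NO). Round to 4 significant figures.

From Graham's law, rate_CH₄/rate_NO = √(M_NO/M_CH₄) = √(30.01/16.04) = √1.871 = 1.368.

1.368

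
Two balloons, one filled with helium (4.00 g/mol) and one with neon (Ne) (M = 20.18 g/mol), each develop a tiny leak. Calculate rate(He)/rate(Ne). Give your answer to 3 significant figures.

2.25

Using Graham's law: rate_He/rate_Ne = √(M_Ne/M_He) = √(20.18/4.00) = √5.045 = 2.25.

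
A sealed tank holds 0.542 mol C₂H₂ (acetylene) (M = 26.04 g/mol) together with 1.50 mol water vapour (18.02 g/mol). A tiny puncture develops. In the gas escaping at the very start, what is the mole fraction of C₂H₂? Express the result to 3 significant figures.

0.231

Rate_i ∝ x_i/√M_i (Graham's law weighted by mole fraction), so the effusate composition follows n_i/√M_i.
x_C₂H₂(eff) = (n_C₂H₂/√M_C₂H₂) / (n_C₂H₂/√M_C₂H₂ + n_H₂O/√M_H₂O)
= (0.542/√26.04) / (0.542/√26.04 + 1.50/√18.02) = 0.1062/(0.1062 + 0.3534) = 0.231.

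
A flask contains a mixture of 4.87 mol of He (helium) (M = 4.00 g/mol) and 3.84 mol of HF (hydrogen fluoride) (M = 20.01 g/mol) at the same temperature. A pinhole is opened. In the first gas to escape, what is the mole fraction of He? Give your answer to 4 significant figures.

0.7393

Each component's effusion rate ∝ (its partial pressure)·(1/√M) ∝ n_i/√M_i.
x_He(eff) = (n_He/√M_He) / (n_He/√M_He + n_HF/√M_HF)
= (4.87/√4.00) / (4.87/√4.00 + 3.84/√20.01) = 2.435/(2.435 + 0.8584) = 0.7393.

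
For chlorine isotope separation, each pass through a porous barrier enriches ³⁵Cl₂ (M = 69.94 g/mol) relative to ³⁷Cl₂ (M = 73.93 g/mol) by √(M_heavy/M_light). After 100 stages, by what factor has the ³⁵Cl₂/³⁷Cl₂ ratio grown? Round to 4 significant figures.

16.02

Overall factor = α^100 with α = √(73.93/69.94), i.e. (73.93/69.94)^(100/2).
= 1.05705^50 = 16.02.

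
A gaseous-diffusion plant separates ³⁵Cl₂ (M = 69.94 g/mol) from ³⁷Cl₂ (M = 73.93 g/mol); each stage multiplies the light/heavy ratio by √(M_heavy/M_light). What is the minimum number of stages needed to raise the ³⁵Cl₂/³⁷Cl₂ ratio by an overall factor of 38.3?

Single-stage factor α = √(73.93/69.94), so ln α = ½ ln(1.05705) = 0.02774.
Need α^N ≥ 38.3 ⇒ N ≥ ln(38.3) / ln α = 3.645 / 0.02774 = 131.41.
Rounding up, N = 132 stages.

132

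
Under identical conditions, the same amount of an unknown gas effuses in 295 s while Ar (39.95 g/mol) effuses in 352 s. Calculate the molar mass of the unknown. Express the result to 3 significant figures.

Using Graham's law: t_X/t_Ar = √(M_X/M_Ar).
295/352 = 0.8381 = √(M_X/39.95)
M_X = 39.95 × 0.8381² = 39.95 × 0.7024 = 28.1 g/mol

28.1 g/mol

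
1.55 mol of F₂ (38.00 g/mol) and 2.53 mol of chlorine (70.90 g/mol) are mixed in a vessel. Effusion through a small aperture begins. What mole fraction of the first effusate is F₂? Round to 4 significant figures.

0.4556

The effusion rate of species i is ∝ p_i/√M_i ∝ n_i/√M_i.
x_F₂(eff) = (n_F₂/√M_F₂) / (n_F₂/√M_F₂ + n_Cl₂/√M_Cl₂)
= (1.55/√38.00) / (1.55/√38.00 + 2.53/√70.90) = 0.2514/(0.2514 + 0.3005) = 0.4556.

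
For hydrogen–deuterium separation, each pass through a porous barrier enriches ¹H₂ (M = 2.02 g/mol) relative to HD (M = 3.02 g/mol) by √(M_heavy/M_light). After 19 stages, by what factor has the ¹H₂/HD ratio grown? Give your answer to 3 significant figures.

Each stage multiplies the ratio by α = √(3.02/2.02), so after 19 stages the overall factor is α^19 = (3.02/2.02)^(19/2).
= 1.49505^(19/2) = 45.6.

45.6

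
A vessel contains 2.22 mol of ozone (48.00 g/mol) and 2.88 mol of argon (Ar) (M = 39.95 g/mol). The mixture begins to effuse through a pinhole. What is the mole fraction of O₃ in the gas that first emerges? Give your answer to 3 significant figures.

Each component's effusion rate ∝ (its partial pressure)·(1/√M) ∝ n_i/√M_i.
So x_O₃ in the escaping gas = (n_O₃/√M_O₃) / Σ(n_i/√M_i)
= (2.22/√48.00) / (2.22/√48.00 + 2.88/√39.95) = 0.3204/(0.3204 + 0.4557) = 0.413.

0.413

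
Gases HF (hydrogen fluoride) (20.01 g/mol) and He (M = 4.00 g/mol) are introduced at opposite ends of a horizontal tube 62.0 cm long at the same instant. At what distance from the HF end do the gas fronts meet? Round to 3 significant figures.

In equal time, each gas travels a distance ∝ its rate ∝ 1/√M, so d_HF/d_He = √(M_He/M_HF) = √(4.00/20.01) = 0.4471.
With d_HF + d_He = 62.0 cm, d_He = 62.0/(1 + 0.4471) = 42.84 cm.
d_HF = 62.0 − 42.84 = 19.2 cm.

19.2 cm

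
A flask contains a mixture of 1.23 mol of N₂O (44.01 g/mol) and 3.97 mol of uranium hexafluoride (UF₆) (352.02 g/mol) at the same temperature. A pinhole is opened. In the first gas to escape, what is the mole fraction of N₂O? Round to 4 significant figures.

Effusion rate of each component ∝ n_i/√M_i (partial pressure × 1/√M).
x_N₂O(eff) = (n_N₂O/√M_N₂O) / (n_N₂O/√M_N₂O + n_UF₆/√M_UF₆)
= (1.23/√44.01) / (1.23/√44.01 + 3.97/√352.02) = 0.1854/(0.1854 + 0.2116) = 0.4670.

0.4670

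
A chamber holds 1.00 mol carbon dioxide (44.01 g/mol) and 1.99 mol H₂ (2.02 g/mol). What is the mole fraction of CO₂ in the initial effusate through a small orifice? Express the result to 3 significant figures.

0.0972

The effusion rate of species i is ∝ p_i/√M_i ∝ n_i/√M_i.
So x_CO₂ in the escaping gas = (n_CO₂/√M_CO₂) / Σ(n_i/√M_i)
= (1.00/√44.01) / (1.00/√44.01 + 1.99/√2.02) = 0.1507/(0.1507 + 1.400) = 0.0972.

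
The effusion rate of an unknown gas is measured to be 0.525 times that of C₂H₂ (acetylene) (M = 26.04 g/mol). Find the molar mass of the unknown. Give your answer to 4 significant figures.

Using Graham's law: rate_X/rate_C₂H₂ = √(M_C₂H₂/M_X).
0.525 = √(26.04/M_X)
M_X = 26.04 / 0.525² = 26.04 / 0.2756 = 94.48 g/mol

94.48 g/mol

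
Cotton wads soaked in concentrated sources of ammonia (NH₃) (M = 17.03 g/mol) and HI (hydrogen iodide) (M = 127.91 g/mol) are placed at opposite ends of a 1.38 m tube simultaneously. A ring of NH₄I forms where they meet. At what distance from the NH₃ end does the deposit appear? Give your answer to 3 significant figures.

1.01 m

The fronts meet when d_NH₃ + d_HI = L with d_NH₃/d_HI = √(M_HI/M_NH₃) (Graham's law). Here √(M_HI/M_NH₃) = √(127.91/17.03) = 2.741.
With d_NH₃ + d_HI = 1.38 m, d_HI = 1.38/(1 + 2.741) = 0.3689 m.
d_NH₃ = 1.38 − 0.3689 = 1.01 m.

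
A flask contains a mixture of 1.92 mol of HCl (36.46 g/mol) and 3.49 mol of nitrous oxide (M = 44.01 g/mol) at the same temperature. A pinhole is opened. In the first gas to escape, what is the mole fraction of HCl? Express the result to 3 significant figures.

0.377

Rate_i ∝ x_i/√M_i (Graham's law weighted by mole fraction), so the effusate composition follows n_i/√M_i.
Mole fraction of HCl in the effusate = (n_HCl/√M_HCl) / (n_HCl/√M_HCl + n_N₂O/√M_N₂O)
= (1.92/√36.46) / (1.92/√36.46 + 3.49/√44.01) = 0.3180/(0.3180 + 0.5261) = 0.377.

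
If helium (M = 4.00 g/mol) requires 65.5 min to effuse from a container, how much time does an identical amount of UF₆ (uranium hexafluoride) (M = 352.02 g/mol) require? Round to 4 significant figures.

From Graham's law, t_UF₆/t_He = √(M_UF₆/M_He) = √(352.02/4.00) = √88.00 = 9.381.
So the time for UF₆ is 65.5 × 9.381 = 614.5 min.

614.5 min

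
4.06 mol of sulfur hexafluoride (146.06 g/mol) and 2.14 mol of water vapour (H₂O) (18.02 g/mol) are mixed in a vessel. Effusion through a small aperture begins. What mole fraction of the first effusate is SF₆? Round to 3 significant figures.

0.400

Rate_i ∝ x_i/√M_i (Graham's law weighted by mole fraction), so the effusate composition follows n_i/√M_i.
x_SF₆(eff) = (n_SF₆/√M_SF₆) / (n_SF₆/√M_SF₆ + n_H₂O/√M_H₂O)
= (4.06/√146.06) / (4.06/√146.06 + 2.14/√18.02) = 0.3359/(0.3359 + 0.5041) = 0.400.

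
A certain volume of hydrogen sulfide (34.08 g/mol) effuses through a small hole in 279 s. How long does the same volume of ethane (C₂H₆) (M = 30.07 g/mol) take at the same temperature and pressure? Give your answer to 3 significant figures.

From Graham's law, t_C₂H₆/t_H₂S = √(M_C₂H₆/M_H₂S) = √(30.07/34.08) = √0.8823 = 0.9393.
So the time for C₂H₆ is 279 × 0.9393 = 262 s.

262 s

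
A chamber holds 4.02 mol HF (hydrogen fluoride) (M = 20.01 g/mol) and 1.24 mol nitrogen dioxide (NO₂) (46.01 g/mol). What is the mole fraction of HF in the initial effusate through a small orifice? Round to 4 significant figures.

0.8310

Rate_i ∝ x_i/√M_i (Graham's law weighted by mole fraction), so the effusate composition follows n_i/√M_i.
So x_HF in the escaping gas = (n_HF/√M_HF) / Σ(n_i/√M_i)
= (4.02/√20.01) / (4.02/√20.01 + 1.24/√46.01) = 0.8987/(0.8987 + 0.1828) = 0.8310.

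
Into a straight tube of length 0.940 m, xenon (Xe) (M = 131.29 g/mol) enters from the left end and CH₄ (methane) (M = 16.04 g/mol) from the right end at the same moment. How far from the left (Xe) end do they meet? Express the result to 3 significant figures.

Graham's law gives d_Xe/d_CH₄ = rate_Xe/rate_CH₄ = √(M_CH₄/M_Xe) = √(16.04/131.29) = 0.3495.
With d_Xe + d_CH₄ = 0.940 m, d_CH₄ = 0.940/(1 + 0.3495) = 0.6965 m.
d_Xe = 0.940 − 0.6965 = 0.243 m.

0.243 m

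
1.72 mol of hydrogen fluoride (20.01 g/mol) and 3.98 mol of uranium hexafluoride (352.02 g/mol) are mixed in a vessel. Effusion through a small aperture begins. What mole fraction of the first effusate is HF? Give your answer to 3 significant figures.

The effusion rate of species i is ∝ p_i/√M_i ∝ n_i/√M_i.
x_HF(eff) = (n_HF/√M_HF) / (n_HF/√M_HF + n_UF₆/√M_UF₆)
= (1.72/√20.01) / (1.72/√20.01 + 3.98/√352.02) = 0.3845/(0.3845 + 0.2121) = 0.644.

0.644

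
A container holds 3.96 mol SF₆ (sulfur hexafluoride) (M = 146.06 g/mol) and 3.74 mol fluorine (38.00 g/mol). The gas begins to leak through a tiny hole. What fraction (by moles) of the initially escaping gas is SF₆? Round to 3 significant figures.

0.351

Effusion rate of each component ∝ n_i/√M_i (partial pressure × 1/√M).
x_SF₆(eff) = (n_SF₆/√M_SF₆) / (n_SF₆/√M_SF₆ + n_F₂/√M_F₂)
= (3.96/√146.06) / (3.96/√146.06 + 3.74/√38.00) = 0.3277/(0.3277 + 0.6067) = 0.351.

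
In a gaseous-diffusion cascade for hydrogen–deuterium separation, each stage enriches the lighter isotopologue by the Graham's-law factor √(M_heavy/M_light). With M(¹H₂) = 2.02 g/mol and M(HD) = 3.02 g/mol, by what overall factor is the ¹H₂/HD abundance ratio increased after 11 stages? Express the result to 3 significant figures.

Overall factor = α^11 with α = √(3.02/2.02), i.e. (3.02/2.02)^(11/2).
= 1.49505^(11/2) = 9.13.

9.13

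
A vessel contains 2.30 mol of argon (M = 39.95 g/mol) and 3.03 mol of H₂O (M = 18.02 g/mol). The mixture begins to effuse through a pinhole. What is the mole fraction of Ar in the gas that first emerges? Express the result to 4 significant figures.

0.3377

The effusion rate of species i is ∝ p_i/√M_i ∝ n_i/√M_i.
So x_Ar in the escaping gas = (n_Ar/√M_Ar) / Σ(n_i/√M_i)
= (2.30/√39.95) / (2.30/√39.95 + 3.03/√18.02) = 0.3639/(0.3639 + 0.7138) = 0.3377.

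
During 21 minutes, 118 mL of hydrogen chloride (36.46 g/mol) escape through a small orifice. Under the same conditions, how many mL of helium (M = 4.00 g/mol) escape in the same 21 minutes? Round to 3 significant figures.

Using Graham's law: rate_He/rate_HCl = √(M_HCl/M_He) = √(36.46/4.00) = √9.115 = 3.019.
So the volume for He is 118 × 3.019 = 356 mL.

356 mL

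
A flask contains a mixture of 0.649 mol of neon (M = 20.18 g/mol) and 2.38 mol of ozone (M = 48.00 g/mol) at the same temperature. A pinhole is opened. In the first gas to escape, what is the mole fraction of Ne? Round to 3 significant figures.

Rate_i ∝ x_i/√M_i (Graham's law weighted by mole fraction), so the effusate composition follows n_i/√M_i.
Mole fraction of Ne in the effusate = (n_Ne/√M_Ne) / (n_Ne/√M_Ne + n_O₃/√M_O₃)
= (0.649/√20.18) / (0.649/√20.18 + 2.38/√48.00) = 0.1445/(0.1445 + 0.3435) = 0.296.

0.296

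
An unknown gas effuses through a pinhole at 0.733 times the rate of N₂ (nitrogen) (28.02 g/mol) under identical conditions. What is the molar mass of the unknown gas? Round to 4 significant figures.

Graham's law gives rate_X/rate_N₂ = √(M_N₂/M_X).
0.733 = √(28.02/M_X)
M_X = 28.02 / 0.733² = 28.02 / 0.5373 = 52.15 g/mol

52.15 g/mol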